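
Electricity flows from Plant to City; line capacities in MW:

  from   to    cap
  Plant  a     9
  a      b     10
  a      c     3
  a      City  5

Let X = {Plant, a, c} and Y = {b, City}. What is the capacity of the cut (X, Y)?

Edges leaving {Plant, a, c}: a→b (10), a→City (5).
Cut capacity = 10 + 5 = 15.

15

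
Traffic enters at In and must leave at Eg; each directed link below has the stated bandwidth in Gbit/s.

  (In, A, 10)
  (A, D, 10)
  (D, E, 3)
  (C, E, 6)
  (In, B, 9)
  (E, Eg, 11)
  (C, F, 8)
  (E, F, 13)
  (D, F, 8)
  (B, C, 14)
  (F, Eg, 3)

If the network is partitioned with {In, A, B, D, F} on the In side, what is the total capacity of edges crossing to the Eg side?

Edges leaving {In, A, B, D, F}: B→C (14), D→E (3), F→Eg (3).
Cut capacity = 14 + 3 + 3 = 20.

20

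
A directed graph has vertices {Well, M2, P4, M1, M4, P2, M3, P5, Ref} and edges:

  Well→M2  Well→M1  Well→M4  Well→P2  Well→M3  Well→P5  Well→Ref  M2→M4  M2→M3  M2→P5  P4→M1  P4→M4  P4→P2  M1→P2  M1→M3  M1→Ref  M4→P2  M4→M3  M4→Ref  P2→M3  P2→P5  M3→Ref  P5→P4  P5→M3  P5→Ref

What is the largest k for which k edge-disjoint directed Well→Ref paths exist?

Assign every edge capacity 1; by Menger, the answer equals the max flow.
Path Well→Ref (+1); total 1.
Path Well→M1→Ref (+1); total 2.
Path Well→M4→Ref (+1); total 3.
Path Well→M3→Ref (+1); total 4.
Path Well→P5→Ref (+1); total 5.
No residual Well→Ref path; max flow = 5.
Certifying cut of size 5: {M1→Ref, M3→Ref, M4→Ref, P5→Ref, Well→Ref}.

5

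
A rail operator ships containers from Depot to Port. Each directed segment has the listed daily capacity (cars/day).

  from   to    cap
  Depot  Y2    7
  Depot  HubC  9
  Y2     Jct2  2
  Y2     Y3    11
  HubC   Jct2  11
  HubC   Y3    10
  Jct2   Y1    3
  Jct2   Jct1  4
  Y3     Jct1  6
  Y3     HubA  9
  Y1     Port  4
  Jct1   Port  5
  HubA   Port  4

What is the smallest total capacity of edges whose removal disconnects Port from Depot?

Augment Depot→Y2→Jct2→Y1→Port: bottleneck 2, flow now 2.
Augment Depot→Y2→Y3→Jct1→Port: bottleneck 5, flow now 7.
Augment Depot→HubC→Jct2→Y1→Port: bottleneck 1, flow now 8.
Augment Depot→HubC→Y3→HubA→Port: bottleneck 4, flow now 12.
No augmenting path remains; maximum flow = 12.
By max-flow min-cut, the minimum cut capacity equals the max flow.
In the residual graph, reachable from Depot: {Depot, Y2, HubC, Jct2, Y3, Jct1, HubA}.
Min-cut edges: Jct2→Y1 (3), Jct1→Port (5), HubA→Port (4); capacity 3 + 5 + 4 = 12.

12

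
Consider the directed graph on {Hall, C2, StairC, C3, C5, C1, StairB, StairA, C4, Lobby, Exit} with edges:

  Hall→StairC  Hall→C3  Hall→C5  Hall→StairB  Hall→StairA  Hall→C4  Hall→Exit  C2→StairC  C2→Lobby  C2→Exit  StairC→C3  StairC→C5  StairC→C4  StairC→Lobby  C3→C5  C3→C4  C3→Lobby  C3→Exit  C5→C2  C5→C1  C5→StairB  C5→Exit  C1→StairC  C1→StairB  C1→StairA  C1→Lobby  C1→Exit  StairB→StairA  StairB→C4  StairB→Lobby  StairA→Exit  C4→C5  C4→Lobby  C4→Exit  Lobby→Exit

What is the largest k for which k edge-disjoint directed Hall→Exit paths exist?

7

Assign every edge capacity 1; by Menger, the answer equals the max flow.
Path Hall→Exit (+1); total 1.
Path Hall→C3→Exit (+1); total 2.
Path Hall→C5→Exit (+1); total 3.
Path Hall→StairA→Exit (+1); total 4.
Path Hall→C4→Exit (+1); total 5.
Path Hall→StairC→Lobby→Exit (+1); total 6.
Path Hall→StairB→C4→C5→C2→Exit (+1); total 7.
No residual Hall→Exit path; max flow = 7.
Certifying cut of size 7: {Hall→C3, Hall→C4, Hall→C5, Hall→Exit, Hall→StairA, Hall→StairB, Hall→StairC}.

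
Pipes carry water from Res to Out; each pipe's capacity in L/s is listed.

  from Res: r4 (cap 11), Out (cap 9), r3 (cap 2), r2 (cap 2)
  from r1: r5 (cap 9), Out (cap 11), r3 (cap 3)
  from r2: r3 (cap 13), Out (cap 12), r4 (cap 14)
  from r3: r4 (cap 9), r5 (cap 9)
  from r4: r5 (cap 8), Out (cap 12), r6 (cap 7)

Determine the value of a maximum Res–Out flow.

23

Augment Res→Out: bottleneck 9, flow now 9.
Augment Res→r2→Out: bottleneck 2, flow now 11.
Augment Res→r4→Out: bottleneck 11, flow now 22.
Augment Res→r3→r4→Out: bottleneck 1, flow now 23.
No augmenting path remains; maximum flow = 23.
In the residual graph, reachable from Res: {Res, r3, r4, r5, r6}.
Min-cut edges: Res→r2 (2), Res→Out (9), r4→Out (12); capacity 2 + 9 + 12 = 23.
This cut is saturated, so no flow can exceed 23.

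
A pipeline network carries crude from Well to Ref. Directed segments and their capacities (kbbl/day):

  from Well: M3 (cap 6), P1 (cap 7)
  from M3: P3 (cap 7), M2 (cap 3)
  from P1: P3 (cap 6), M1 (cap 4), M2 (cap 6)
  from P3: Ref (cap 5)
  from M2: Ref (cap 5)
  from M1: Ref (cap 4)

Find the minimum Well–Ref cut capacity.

Augment Well→M3→P3→Ref: bottleneck 5, flow now 5.
Augment Well→M3→M2→Ref: bottleneck 1, flow now 6.
Augment Well→P1→M2→Ref: bottleneck 4, flow now 10.
Augment Well→P1→M1→Ref: bottleneck 3, flow now 13.
No augmenting path remains; maximum flow = 13.
By max-flow min-cut, the minimum cut capacity equals the max flow.
In the residual graph, reachable from Well: {Well}.
Min-cut edges: Well→M3 (6), Well→P1 (7); capacity 6 + 7 = 13.

13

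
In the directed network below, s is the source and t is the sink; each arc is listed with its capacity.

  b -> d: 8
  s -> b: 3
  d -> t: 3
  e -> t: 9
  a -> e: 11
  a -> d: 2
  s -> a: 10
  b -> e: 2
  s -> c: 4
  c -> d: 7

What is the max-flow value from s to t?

Augment s→a→d→t: bottleneck 2, flow now 2.
Augment s→a→e→t: bottleneck 8, flow now 10.
Augment s→b→d→t: bottleneck 1, flow now 11.
Augment s→b→e→t: bottleneck 1, flow now 12.
No augmenting path remains; maximum flow = 12.
In the residual graph, reachable from s: {s, a, b, c, d, e}.
Min-cut edges: d→t (3), e→t (9); capacity 3 + 9 = 12.
This cut is saturated, so no flow can exceed 12.

12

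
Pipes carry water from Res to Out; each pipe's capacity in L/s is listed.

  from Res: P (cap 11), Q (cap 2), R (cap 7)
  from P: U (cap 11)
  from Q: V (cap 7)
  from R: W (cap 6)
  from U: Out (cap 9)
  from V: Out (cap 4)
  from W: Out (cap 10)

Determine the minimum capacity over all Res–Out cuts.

Augment Res→P→U→Out: bottleneck 9, flow now 9.
Augment Res→Q→V→Out: bottleneck 2, flow now 11.
Augment Res→R→W→Out: bottleneck 6, flow now 17.
No augmenting path remains; maximum flow = 17.
By max-flow min-cut, the minimum cut capacity equals the max flow.
In the residual graph, reachable from Res: {Res, P, R, U}.
Min-cut edges: Res→Q (2), R→W (6), U→Out (9); capacity 2 + 6 + 9 = 17.

17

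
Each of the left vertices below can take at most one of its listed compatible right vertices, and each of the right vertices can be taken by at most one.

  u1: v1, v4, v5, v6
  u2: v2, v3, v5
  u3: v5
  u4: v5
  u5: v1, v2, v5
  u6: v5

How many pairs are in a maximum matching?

4

Unit-capacity flow: source→left, listed edges, right→sink; max matching = max flow.
Augmenting path u1→v1 (+1); matched 1.
Augmenting path u2→v2 (+1); matched 2.
Augmenting path u3→v5 (+1); matched 3.
Augmenting path u5→v1→u1→v4 (+1); matched 4.
No augmenting path remains; maximum matching = 4.
König certificate: {u1, u2, u5, v5} is a vertex cover of size 4 (every listed pair touches it), so no matching can be larger.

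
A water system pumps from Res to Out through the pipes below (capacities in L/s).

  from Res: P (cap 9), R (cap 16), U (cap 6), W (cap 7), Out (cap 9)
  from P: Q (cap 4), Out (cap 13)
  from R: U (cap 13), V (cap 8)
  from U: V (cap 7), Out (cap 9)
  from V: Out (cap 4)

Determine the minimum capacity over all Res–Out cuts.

Augment Res→Out: bottleneck 9, flow now 9.
Augment Res→P→Out: bottleneck 9, flow now 18.
Augment Res→U→Out: bottleneck 6, flow now 24.
Augment Res→R→U→Out: bottleneck 3, flow now 27.
Augment Res→R→V→Out: bottleneck 4, flow now 31.
No augmenting path remains; maximum flow = 31.
By max-flow min-cut, the minimum cut capacity equals the max flow.
In the residual graph, reachable from Res: {Res, R, U, V, W}.
Min-cut edges: Res→P (9), Res→Out (9), U→Out (9), V→Out (4); capacity 9 + 9 + 9 + 4 = 31.

31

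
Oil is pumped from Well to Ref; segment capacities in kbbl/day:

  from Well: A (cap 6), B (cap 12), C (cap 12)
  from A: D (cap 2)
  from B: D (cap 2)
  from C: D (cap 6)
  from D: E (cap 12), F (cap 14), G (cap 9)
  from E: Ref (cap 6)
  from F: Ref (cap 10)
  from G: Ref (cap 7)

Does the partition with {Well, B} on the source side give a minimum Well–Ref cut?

No — its capacity is 20, but the minimum cut has capacity 10.

Given cut capacity: 6 + 12 + 2 = 20.
Augment Well→A→D→E→Ref: bottleneck 2, flow now 2.
Augment Well→B→D→E→Ref: bottleneck 2, flow now 4.
Augment Well→C→D→E→Ref: bottleneck 2, flow now 6.
Augment Well→C→D→F→Ref: bottleneck 4, flow now 10.
No augmenting path remains; maximum flow = 10.
In the residual graph, reachable from Well: {Well, A, B, C}.
Min-cut edges: A→D (2), B→D (2), C→D (6); capacity 2 + 2 + 6 = 10.
Cut capacity 20 exceeds the max flow 10, so it is not minimum.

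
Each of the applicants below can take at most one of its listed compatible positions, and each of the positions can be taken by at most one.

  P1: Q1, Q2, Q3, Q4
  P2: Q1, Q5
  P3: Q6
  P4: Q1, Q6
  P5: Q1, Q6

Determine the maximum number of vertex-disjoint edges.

4

Unit-capacity flow: source→left, listed edges, right→sink; max matching = max flow.
Augmenting path P1→Q1 (+1); matched 1.
Augmenting path P2→Q5 (+1); matched 2.
Augmenting path P3→Q6 (+1); matched 3.
Augmenting path P4→Q1→P1→Q2 (+1); matched 4.
No augmenting path remains; maximum matching = 4.
König certificate: {P1, P2, Q1, Q6} is a vertex cover of size 4 (every listed pair touches it), so no matching can be larger.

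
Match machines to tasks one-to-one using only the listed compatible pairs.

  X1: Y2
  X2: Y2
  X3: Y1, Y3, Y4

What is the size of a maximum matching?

2

Unit-capacity flow: source→left, listed edges, right→sink; max matching = max flow.
Augmenting path X1→Y2 (+1); matched 1.
Augmenting path X3→Y1 (+1); matched 2.
No augmenting path remains; maximum matching = 2.
König certificate: {X3, Y2} is a vertex cover of size 2 (every listed pair touches it), so no matching can be larger.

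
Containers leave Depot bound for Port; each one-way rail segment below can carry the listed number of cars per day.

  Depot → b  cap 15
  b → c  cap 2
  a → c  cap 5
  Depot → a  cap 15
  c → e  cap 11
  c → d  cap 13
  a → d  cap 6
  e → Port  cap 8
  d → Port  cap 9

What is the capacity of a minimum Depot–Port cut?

13

Augment Depot→a→d→Port: bottleneck 6, flow now 6.
Augment Depot→a→c→d→Port: bottleneck 3, flow now 9.
Augment Depot→a→c→e→Port: bottleneck 2, flow now 11.
Augment Depot→b→c→e→Port: bottleneck 2, flow now 13.
No augmenting path remains; maximum flow = 13.
By max-flow min-cut, the minimum cut capacity equals the max flow.
In the residual graph, reachable from Depot: {Depot, a, b}.
Min-cut edges: a→c (5), a→d (6), b→c (2); capacity 5 + 6 + 2 = 13.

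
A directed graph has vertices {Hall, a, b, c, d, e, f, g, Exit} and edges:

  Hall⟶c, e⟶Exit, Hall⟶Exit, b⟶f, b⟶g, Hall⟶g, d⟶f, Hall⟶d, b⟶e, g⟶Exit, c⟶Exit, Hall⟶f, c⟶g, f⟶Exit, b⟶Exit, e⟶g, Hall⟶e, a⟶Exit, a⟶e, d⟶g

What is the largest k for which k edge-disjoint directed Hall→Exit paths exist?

Assign every edge capacity 1; by Menger, the answer equals the max flow.
Path Hall→Exit (+1); total 1.
Path Hall→c→Exit (+1); total 2.
Path Hall→e→Exit (+1); total 3.
Path Hall→f→Exit (+1); total 4.
Path Hall→g→Exit (+1); total 5.
No residual Hall→Exit path; max flow = 5.
Certifying cut of size 5: {Hall→Exit, Hall→c, Hall→e, f→Exit, g→Exit}.

5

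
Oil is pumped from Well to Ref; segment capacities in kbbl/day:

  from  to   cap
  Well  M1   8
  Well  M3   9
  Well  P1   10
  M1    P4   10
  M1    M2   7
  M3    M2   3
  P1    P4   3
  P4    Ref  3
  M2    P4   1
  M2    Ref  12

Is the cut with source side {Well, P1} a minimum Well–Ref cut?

Given cut capacity: 8 + 9 + 3 = 20.
Augment Well→M1→P4→Ref: bottleneck 3, flow now 3.
Augment Well→M1→M2→Ref: bottleneck 5, flow now 8.
Augment Well→M3→M2→Ref: bottleneck 3, flow now 11.
Augment Well→P1→P4→M1→M2→Ref: bottleneck 2, flow now 13. (uses reverse residual edge)
No augmenting path remains; maximum flow = 13.
In the residual graph, reachable from Well: {Well, M1, M3, P1, P4}.
Min-cut edges: M1→M2 (7), M3→M2 (3), P4→Ref (3); capacity 7 + 3 + 3 = 13.
Cut capacity 20 exceeds the max flow 13, so it is not minimum.

No — its capacity is 20, but the minimum cut has capacity 13.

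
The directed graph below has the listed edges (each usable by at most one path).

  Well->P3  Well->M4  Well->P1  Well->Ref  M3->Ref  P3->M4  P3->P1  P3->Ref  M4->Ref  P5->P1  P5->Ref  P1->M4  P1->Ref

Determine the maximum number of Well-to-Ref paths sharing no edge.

Assign every edge capacity 1; by Menger, the answer equals the max flow.
Path Well→Ref (+1); total 1.
Path Well→P3→Ref (+1); total 2.
Path Well→M4→Ref (+1); total 3.
Path Well→P1→Ref (+1); total 4.
No residual Well→Ref path; max flow = 4.
Certifying cut of size 4: {Well→M4, Well→P1, Well→P3, Well→Ref}.

4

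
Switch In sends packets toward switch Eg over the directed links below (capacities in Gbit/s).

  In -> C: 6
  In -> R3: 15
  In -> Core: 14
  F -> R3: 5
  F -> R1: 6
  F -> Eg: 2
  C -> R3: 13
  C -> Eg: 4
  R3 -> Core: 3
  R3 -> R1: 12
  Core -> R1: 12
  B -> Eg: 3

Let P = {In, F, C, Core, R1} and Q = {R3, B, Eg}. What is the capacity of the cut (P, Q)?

39

Edges leaving {In, F, C, Core, R1}: In→R3 (15), F→R3 (5), F→Eg (2), C→R3 (13), C→Eg (4).
Cut capacity = 15 + 5 + 2 + 13 + 4 = 39.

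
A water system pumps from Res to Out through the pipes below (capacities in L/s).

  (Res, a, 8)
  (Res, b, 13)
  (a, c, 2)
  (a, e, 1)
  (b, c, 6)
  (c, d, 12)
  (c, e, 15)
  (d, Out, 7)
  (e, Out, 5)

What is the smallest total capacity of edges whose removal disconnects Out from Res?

Augment Res→a→e→Out: bottleneck 1, flow now 1.
Augment Res→a→c→d→Out: bottleneck 2, flow now 3.
Augment Res→b→c→d→Out: bottleneck 5, flow now 8.
Augment Res→b→c→e→Out: bottleneck 1, flow now 9.
No augmenting path remains; maximum flow = 9.
By max-flow min-cut, the minimum cut capacity equals the max flow.
In the residual graph, reachable from Res: {Res, a, b}.
Min-cut edges: a→c (2), a→e (1), b→c (6); capacity 2 + 1 + 6 = 9.

9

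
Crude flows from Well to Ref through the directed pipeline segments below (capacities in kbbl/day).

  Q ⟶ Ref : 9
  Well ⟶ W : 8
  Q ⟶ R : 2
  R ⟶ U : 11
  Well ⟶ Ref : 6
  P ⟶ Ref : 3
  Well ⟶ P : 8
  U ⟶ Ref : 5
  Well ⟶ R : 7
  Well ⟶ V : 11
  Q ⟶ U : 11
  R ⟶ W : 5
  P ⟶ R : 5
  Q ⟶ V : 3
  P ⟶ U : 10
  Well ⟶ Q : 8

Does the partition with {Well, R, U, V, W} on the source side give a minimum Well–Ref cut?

No — its capacity is 27, but the minimum cut has capacity 22.

Given cut capacity: 8 + 8 + 6 + 5 = 27.
Augment Well→Ref: bottleneck 6, flow now 6.
Augment Well→P→Ref: bottleneck 3, flow now 9.
Augment Well→Q→Ref: bottleneck 8, flow now 17.
Augment Well→P→U→Ref: bottleneck 5, flow now 22.
No augmenting path remains; maximum flow = 22.
In the residual graph, reachable from Well: {Well, P, R, U, V, W}.
Min-cut edges: Well→Q (8), Well→Ref (6), P→Ref (3), U→Ref (5); capacity 8 + 6 + 3 + 5 = 22.
Cut capacity 27 exceeds the max flow 22, so it is not minimum.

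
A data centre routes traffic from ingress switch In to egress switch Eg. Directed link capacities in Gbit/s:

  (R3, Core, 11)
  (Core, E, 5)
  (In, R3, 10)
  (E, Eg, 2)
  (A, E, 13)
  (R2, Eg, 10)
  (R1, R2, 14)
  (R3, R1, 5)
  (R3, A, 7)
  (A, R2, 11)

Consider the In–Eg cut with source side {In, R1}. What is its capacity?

24

Edges leaving {In, R1}: In→R3 (10), R1→R2 (14).
Cut capacity = 10 + 14 = 24.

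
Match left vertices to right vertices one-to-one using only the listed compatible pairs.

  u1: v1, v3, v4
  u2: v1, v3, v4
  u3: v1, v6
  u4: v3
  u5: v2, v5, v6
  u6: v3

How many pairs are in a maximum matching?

Unit-capacity flow: source→left, listed edges, right→sink; max matching = max flow.
Augmenting path u1→v1 (+1); matched 1.
Augmenting path u2→v3 (+1); matched 2.
Augmenting path u3→v6 (+1); matched 3.
Augmenting path u5→v2 (+1); matched 4.
Augmenting path u4→v3→u2→v4 (+1); matched 5.
No augmenting path remains; maximum matching = 5.
König certificate: {u1, u2, u3, u5, v3} is a vertex cover of size 5 (every listed pair touches it), so no matching can be larger.

5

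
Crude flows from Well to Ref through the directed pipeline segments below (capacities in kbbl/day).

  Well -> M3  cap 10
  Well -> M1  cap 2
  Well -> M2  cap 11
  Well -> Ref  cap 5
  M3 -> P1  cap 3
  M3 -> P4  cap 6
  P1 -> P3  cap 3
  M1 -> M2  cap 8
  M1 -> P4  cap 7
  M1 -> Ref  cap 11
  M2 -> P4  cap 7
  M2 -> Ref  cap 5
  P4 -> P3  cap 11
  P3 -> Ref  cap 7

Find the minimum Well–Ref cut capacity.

19

Augment Well→Ref: bottleneck 5, flow now 5.
Augment Well→M1→Ref: bottleneck 2, flow now 7.
Augment Well→M2→Ref: bottleneck 5, flow now 12.
Augment Well→M3→P1→P3→Ref: bottleneck 3, flow now 15.
Augment Well→M3→P4→P3→Ref: bottleneck 4, flow now 19.
No augmenting path remains; maximum flow = 19.
By max-flow min-cut, the minimum cut capacity equals the max flow.
In the residual graph, reachable from Well: {Well, M3, P1, M2, P4, P3}.
Min-cut edges: Well→M1 (2), Well→Ref (5), M2→Ref (5), P3→Ref (7); capacity 2 + 5 + 5 + 7 = 19.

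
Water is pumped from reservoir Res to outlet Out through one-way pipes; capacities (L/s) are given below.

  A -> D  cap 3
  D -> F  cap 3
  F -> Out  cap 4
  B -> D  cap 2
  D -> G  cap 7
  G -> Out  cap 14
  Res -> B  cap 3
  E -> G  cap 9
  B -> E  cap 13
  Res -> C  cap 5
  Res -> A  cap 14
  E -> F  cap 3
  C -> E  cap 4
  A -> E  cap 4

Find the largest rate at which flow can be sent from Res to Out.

14

Augment Res→A→D→F→Out: bottleneck 3, flow now 3.
Augment Res→A→E→F→Out: bottleneck 1, flow now 4.
Augment Res→A→E→G→Out: bottleneck 3, flow now 7.
Augment Res→B→D→G→Out: bottleneck 2, flow now 9.
Augment Res→B→E→G→Out: bottleneck 1, flow now 10.
Augment Res→C→E→G→Out: bottleneck 4, flow now 14.
No augmenting path remains; maximum flow = 14.
In the residual graph, reachable from Res: {Res, A, C}.
Min-cut edges: Res→B (3), A→D (3), A→E (4), C→E (4); capacity 3 + 3 + 4 + 4 = 14.
This cut is saturated, so no flow can exceed 14.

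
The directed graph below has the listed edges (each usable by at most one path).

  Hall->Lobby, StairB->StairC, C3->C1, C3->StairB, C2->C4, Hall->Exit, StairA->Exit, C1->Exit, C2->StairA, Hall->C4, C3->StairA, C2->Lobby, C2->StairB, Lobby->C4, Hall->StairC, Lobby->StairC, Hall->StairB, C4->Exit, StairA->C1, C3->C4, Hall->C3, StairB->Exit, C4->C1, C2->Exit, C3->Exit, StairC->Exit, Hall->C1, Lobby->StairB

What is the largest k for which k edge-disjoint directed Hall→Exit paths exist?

Assign every edge capacity 1; by Menger, the answer equals the max flow.
Path Hall→Exit (+1); total 1.
Path Hall→C3→Exit (+1); total 2.
Path Hall→C4→Exit (+1); total 3.
Path Hall→StairB→Exit (+1); total 4.
Path Hall→StairC→Exit (+1); total 5.
Path Hall→C1→Exit (+1); total 6.
No residual Hall→Exit path; max flow = 6.
Certifying cut of size 6: {C1→Exit, C4→Exit, Hall→C3, Hall→Exit, StairB→Exit, StairC→Exit}.

6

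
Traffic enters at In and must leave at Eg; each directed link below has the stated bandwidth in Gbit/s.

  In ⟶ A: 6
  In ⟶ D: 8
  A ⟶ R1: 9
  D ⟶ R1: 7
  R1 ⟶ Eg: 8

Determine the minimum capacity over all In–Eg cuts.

8

Augment In→A→R1→Eg: bottleneck 6, flow now 6.
Augment In→D→R1→Eg: bottleneck 2, flow now 8.
No augmenting path remains; maximum flow = 8.
By max-flow min-cut, the minimum cut capacity equals the max flow.
In the residual graph, reachable from In: {In, A, D, R1}.
Min-cut edges: R1→Eg (8); capacity 8 = 8.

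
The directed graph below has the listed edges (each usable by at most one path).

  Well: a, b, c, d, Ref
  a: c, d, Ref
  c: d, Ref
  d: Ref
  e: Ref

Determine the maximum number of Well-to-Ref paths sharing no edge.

4

Assign every edge capacity 1; by Menger, the answer equals the max flow.
Path Well→Ref (+1); total 1.
Path Well→a→Ref (+1); total 2.
Path Well→c→Ref (+1); total 3.
Path Well→d→Ref (+1); total 4.
No residual Well→Ref path; max flow = 4.
Certifying cut of size 4: {Well→Ref, Well→a, Well→c, Well→d}.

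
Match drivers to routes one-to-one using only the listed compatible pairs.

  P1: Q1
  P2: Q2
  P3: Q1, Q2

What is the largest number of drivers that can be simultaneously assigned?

2

Unit-capacity flow: source→left, listed edges, right→sink; max matching = max flow.
Augmenting path P1→Q1 (+1); matched 1.
Augmenting path P2→Q2 (+1); matched 2.
No augmenting path remains; maximum matching = 2.
König certificate: {Q1, Q2} is a vertex cover of size 2 (every listed pair touches it), so no matching can be larger.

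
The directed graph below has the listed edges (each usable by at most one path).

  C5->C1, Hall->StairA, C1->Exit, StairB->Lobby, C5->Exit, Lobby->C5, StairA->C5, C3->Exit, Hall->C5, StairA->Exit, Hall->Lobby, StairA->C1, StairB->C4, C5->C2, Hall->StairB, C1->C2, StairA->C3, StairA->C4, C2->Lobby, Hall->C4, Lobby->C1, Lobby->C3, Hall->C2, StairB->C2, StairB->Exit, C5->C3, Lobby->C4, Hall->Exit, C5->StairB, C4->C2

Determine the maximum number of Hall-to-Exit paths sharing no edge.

6

Assign every edge capacity 1; by Menger, the answer equals the max flow.
Path Hall→Exit (+1); total 1.
Path Hall→StairA→Exit (+1); total 2.
Path Hall→C5→Exit (+1); total 3.
Path Hall→StairB→Exit (+1); total 4.
Path Hall→Lobby→C1→Exit (+1); total 5.
Path Hall→C2→Lobby→C3→Exit (+1); total 6.
No residual Hall→Exit path; max flow = 6.
Certifying cut of size 6: {C2→Lobby, Hall→C5, Hall→Exit, Hall→Lobby, Hall→StairA, Hall→StairB}.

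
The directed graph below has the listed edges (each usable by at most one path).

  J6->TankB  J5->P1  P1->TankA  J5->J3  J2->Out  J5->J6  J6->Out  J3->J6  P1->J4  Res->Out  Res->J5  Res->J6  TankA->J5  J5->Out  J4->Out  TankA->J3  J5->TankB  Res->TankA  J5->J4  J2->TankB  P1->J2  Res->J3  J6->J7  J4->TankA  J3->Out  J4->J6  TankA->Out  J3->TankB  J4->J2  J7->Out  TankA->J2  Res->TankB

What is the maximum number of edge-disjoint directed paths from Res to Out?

Assign every edge capacity 1; by Menger, the answer equals the max flow.
Path Res→Out (+1); total 1.
Path Res→J5→Out (+1); total 2.
Path Res→J3→Out (+1); total 3.
Path Res→J6→Out (+1); total 4.
Path Res→TankA→Out (+1); total 5.
No residual Res→Out path; max flow = 5.
Certifying cut of size 5: {Res→J3, Res→J5, Res→J6, Res→Out, Res→TankA}.

5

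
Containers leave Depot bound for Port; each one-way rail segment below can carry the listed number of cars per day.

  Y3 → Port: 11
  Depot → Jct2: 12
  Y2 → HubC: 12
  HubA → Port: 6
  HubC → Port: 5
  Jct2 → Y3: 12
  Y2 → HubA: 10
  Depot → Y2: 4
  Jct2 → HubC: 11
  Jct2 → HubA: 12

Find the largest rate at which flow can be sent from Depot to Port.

Augment Depot→Y2→HubC→Port: bottleneck 4, flow now 4.
Augment Depot→Jct2→HubC→Port: bottleneck 1, flow now 5.
Augment Depot→Jct2→HubA→Port: bottleneck 6, flow now 11.
Augment Depot→Jct2→Y3→Port: bottleneck 5, flow now 16.
No augmenting path remains; maximum flow = 16.
In the residual graph, reachable from Depot: {Depot}.
Min-cut edges: Depot→Y2 (4), Depot→Jct2 (12); capacity 4 + 12 = 16.
This cut is saturated, so no flow can exceed 16.

16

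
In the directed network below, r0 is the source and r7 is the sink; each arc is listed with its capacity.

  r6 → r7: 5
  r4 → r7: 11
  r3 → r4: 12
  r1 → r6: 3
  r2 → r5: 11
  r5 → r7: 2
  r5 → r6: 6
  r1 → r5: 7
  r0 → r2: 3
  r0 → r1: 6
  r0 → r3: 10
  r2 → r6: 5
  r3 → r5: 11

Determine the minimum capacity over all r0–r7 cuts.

17

Augment r0→r1→r5→r7: bottleneck 2, flow now 2.
Augment r0→r1→r6→r7: bottleneck 3, flow now 5.
Augment r0→r2→r6→r7: bottleneck 2, flow now 7.
Augment r0→r3→r4→r7: bottleneck 10, flow now 17.
No augmenting path remains; maximum flow = 17.
By max-flow min-cut, the minimum cut capacity equals the max flow.
In the residual graph, reachable from r0: {r0, r1, r2, r5, r6}.
Min-cut edges: r0→r3 (10), r5→r7 (2), r6→r7 (5); capacity 10 + 2 + 5 = 17.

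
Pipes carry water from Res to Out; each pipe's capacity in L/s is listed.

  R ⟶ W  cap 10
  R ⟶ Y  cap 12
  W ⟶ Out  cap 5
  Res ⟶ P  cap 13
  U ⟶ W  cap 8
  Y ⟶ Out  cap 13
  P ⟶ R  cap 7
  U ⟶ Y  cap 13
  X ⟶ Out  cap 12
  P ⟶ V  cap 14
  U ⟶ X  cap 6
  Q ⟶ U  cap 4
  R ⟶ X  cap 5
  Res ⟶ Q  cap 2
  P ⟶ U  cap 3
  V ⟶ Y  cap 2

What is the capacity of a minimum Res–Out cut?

14

Augment Res→P→R→W→Out: bottleneck 5, flow now 5.
Augment Res→P→R→X→Out: bottleneck 2, flow now 7.
Augment Res→P→U→X→Out: bottleneck 3, flow now 10.
Augment Res→P→V→Y→Out: bottleneck 2, flow now 12.
Augment Res→Q→U→X→Out: bottleneck 2, flow now 14.
No augmenting path remains; maximum flow = 14.
By max-flow min-cut, the minimum cut capacity equals the max flow.
In the residual graph, reachable from Res: {Res, P, V}.
Min-cut edges: Res→Q (2), P→R (7), P→U (3), V→Y (2); capacity 2 + 7 + 3 + 2 = 14.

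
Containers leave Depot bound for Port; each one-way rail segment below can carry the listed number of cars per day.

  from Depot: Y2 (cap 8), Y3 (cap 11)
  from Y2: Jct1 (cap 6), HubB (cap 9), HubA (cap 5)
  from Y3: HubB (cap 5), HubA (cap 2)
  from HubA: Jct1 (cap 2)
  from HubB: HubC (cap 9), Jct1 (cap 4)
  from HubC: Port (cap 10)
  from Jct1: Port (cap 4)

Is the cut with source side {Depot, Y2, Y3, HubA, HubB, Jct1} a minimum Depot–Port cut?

Given cut capacity: 9 + 4 = 13.
Augment Depot→Y2→Jct1→Port: bottleneck 4, flow now 4.
Augment Depot→Y2→HubB→HubC→Port: bottleneck 4, flow now 8.
Augment Depot→Y3→HubB→HubC→Port: bottleneck 5, flow now 13.
No augmenting path remains; maximum flow = 13.
Cut capacity 13 equals the max flow, so it is a minimum cut.

Yes — it is a minimum cut (capacity 13).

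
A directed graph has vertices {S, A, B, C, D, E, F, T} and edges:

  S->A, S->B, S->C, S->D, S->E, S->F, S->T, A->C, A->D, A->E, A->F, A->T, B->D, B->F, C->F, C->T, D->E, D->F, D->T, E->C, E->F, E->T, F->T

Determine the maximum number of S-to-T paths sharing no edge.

Assign every edge capacity 1; by Menger, the answer equals the max flow.
Path S→T (+1); total 1.
Path S→A→T (+1); total 2.
Path S→C→T (+1); total 3.
Path S→D→T (+1); total 4.
Path S→E→T (+1); total 5.
Path S→F→T (+1); total 6.
No residual S→T path; max flow = 6.
Certifying cut of size 6: {C→T, D→T, E→T, F→T, S→A, S→T}.

6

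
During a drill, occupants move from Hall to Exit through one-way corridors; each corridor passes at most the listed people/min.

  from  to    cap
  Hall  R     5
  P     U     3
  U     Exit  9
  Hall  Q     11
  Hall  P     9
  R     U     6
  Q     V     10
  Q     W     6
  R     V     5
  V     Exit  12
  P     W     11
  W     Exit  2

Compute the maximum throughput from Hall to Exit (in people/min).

20

Augment Hall→P→U→Exit: bottleneck 3, flow now 3.
Augment Hall→P→W→Exit: bottleneck 2, flow now 5.
Augment Hall→Q→V→Exit: bottleneck 10, flow now 15.
Augment Hall→R→U→Exit: bottleneck 5, flow now 20.
No augmenting path remains; maximum flow = 20.
In the residual graph, reachable from Hall: {Hall, P, Q, W}.
Min-cut edges: Hall→R (5), P→U (3), Q→V (10), W→Exit (2); capacity 5 + 3 + 10 + 2 = 20.
This cut is saturated, so no flow can exceed 20.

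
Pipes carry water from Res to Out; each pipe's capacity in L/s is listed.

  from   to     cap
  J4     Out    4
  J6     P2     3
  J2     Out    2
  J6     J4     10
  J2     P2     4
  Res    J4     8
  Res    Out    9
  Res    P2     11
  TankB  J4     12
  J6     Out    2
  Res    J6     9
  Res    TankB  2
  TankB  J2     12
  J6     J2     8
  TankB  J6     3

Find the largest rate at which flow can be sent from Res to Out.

Augment Res→Out: bottleneck 9, flow now 9.
Augment Res→J6→Out: bottleneck 2, flow now 11.
Augment Res→J4→Out: bottleneck 4, flow now 15.
Augment Res→TankB→J2→Out: bottleneck 2, flow now 17.
No augmenting path remains; maximum flow = 17.
In the residual graph, reachable from Res: {Res, TankB, J6, J2, J4, P2}.
Min-cut edges: Res→Out (9), J6→Out (2), J2→Out (2), J4→Out (4); capacity 9 + 2 + 2 + 4 = 17.
This cut is saturated, so no flow can exceed 17.

17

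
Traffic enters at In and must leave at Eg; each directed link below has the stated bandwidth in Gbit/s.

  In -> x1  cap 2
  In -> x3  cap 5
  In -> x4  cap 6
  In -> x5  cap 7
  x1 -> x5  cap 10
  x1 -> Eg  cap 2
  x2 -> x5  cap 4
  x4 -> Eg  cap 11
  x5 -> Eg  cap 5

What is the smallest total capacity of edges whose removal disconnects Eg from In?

13

Augment In→x1→Eg: bottleneck 2, flow now 2.
Augment In→x4→Eg: bottleneck 6, flow now 8.
Augment In→x5→Eg: bottleneck 5, flow now 13.
No augmenting path remains; maximum flow = 13.
By max-flow min-cut, the minimum cut capacity equals the max flow.
In the residual graph, reachable from In: {In, x3, x5}.
Min-cut edges: In→x1 (2), In→x4 (6), x5→Eg (5); capacity 2 + 6 + 5 = 13.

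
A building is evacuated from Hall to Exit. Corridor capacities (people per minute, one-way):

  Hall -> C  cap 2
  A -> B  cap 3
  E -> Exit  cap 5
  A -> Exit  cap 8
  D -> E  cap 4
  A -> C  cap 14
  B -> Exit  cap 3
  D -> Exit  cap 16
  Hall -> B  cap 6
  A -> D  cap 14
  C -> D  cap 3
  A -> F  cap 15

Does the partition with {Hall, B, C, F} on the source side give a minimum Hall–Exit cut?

No — its capacity is 6, but the minimum cut has capacity 5.

Given cut capacity: 3 + 3 = 6.
Augment Hall→B→Exit: bottleneck 3, flow now 3.
Augment Hall→C→D→Exit: bottleneck 2, flow now 5.
No augmenting path remains; maximum flow = 5.
In the residual graph, reachable from Hall: {Hall, B}.
Min-cut edges: Hall→C (2), B→Exit (3); capacity 2 + 3 = 5.
Cut capacity 6 exceeds the max flow 5, so it is not minimum.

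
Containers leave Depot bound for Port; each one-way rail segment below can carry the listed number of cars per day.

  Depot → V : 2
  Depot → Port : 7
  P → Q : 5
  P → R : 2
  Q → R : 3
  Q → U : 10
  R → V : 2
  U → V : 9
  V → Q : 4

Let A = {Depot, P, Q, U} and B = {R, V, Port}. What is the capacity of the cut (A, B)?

23

Edges leaving {Depot, P, Q, U}: Depot→V (2), Depot→Port (7), P→R (2), Q→R (3), U→V (9).
Cut capacity = 2 + 7 + 2 + 3 + 9 = 23.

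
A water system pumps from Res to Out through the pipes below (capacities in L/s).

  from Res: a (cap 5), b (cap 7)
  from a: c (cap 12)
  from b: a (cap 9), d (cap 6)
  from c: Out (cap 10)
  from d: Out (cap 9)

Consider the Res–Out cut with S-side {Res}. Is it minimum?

Yes — it is a minimum cut (capacity 12).

Given cut capacity: 5 + 7 = 12.
Augment Res→a→c→Out: bottleneck 5, flow now 5.
Augment Res→b→d→Out: bottleneck 6, flow now 11.
Augment Res→b→a→c→Out: bottleneck 1, flow now 12.
No augmenting path remains; maximum flow = 12.
Cut capacity 12 equals the max flow, so it is a minimum cut.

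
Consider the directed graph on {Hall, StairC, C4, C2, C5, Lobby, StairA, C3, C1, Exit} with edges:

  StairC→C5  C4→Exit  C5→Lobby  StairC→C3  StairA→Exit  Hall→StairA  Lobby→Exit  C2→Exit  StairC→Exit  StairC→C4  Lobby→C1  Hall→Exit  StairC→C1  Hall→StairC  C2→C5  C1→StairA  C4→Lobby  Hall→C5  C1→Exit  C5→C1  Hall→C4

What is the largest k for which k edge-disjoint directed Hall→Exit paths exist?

Assign every edge capacity 1; by Menger, the answer equals the max flow.
Path Hall→Exit (+1); total 1.
Path Hall→StairC→Exit (+1); total 2.
Path Hall→C4→Exit (+1); total 3.
Path Hall→StairA→Exit (+1); total 4.
Path Hall→C5→Lobby→Exit (+1); total 5.
No residual Hall→Exit path; max flow = 5.
Certifying cut of size 5: {Hall→C4, Hall→C5, Hall→Exit, Hall→StairA, Hall→StairC}.

5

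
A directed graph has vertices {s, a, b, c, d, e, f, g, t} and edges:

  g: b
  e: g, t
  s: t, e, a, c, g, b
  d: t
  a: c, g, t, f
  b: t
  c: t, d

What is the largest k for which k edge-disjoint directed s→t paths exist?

Assign every edge capacity 1; by Menger, the answer equals the max flow.
Path s→t (+1); total 1.
Path s→a→t (+1); total 2.
Path s→b→t (+1); total 3.
Path s→c→t (+1); total 4.
Path s→e→t (+1); total 5.
No residual s→t path; max flow = 5.
Certifying cut of size 5: {b→t, s→a, s→c, s→e, s→t}.

5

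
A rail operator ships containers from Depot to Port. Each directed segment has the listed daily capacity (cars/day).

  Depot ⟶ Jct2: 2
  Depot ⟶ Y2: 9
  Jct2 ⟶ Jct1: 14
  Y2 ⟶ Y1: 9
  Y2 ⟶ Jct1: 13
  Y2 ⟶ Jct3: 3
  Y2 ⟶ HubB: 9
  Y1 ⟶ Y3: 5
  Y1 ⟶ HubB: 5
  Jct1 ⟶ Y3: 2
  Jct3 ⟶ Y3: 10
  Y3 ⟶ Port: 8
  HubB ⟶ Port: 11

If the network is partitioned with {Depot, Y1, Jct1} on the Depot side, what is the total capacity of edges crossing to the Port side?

Edges leaving {Depot, Y1, Jct1}: Depot→Jct2 (2), Depot→Y2 (9), Y1→Y3 (5), Y1→HubB (5), Jct1→Y3 (2).
Cut capacity = 2 + 9 + 5 + 5 + 2 = 23.

23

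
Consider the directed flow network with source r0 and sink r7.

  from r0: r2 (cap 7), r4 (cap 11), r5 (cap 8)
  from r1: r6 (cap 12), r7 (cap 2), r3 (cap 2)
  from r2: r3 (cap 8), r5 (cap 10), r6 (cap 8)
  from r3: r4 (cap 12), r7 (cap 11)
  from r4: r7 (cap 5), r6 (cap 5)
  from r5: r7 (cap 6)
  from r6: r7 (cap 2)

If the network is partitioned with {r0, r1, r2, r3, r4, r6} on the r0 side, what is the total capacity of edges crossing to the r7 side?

38

Edges leaving {r0, r1, r2, r3, r4, r6}: r0→r5 (8), r1→r7 (2), r2→r5 (10), r3→r7 (11), r4→r7 (5), r6→r7 (2).
Cut capacity = 8 + 2 + 10 + 11 + 5 + 2 = 38.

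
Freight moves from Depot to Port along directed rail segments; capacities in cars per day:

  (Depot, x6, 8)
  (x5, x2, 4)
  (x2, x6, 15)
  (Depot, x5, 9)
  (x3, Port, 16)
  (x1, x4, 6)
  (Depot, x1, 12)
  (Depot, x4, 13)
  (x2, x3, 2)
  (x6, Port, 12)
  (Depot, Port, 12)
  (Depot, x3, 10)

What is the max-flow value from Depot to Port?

Augment Depot→Port: bottleneck 12, flow now 12.
Augment Depot→x3→Port: bottleneck 10, flow now 22.
Augment Depot→x6→Port: bottleneck 8, flow now 30.
Augment Depot→x5→x2→x3→Port: bottleneck 2, flow now 32.
Augment Depot→x5→x2→x6→Port: bottleneck 2, flow now 34.
No augmenting path remains; maximum flow = 34.
In the residual graph, reachable from Depot: {Depot, x1, x4, x5}.
Min-cut edges: Depot→x3 (10), Depot→x6 (8), Depot→Port (12), x5→x2 (4); capacity 10 + 8 + 12 + 4 = 34.
This cut is saturated, so no flow can exceed 34.

34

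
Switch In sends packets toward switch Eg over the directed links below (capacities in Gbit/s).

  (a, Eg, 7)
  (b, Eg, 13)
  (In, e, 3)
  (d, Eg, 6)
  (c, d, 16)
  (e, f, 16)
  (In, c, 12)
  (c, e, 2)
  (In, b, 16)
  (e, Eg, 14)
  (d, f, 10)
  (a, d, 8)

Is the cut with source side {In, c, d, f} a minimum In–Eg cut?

Given cut capacity: 16 + 3 + 2 + 6 = 27.
Augment In→b→Eg: bottleneck 13, flow now 13.
Augment In→e→Eg: bottleneck 3, flow now 16.
Augment In→c→d→Eg: bottleneck 6, flow now 22.
Augment In→c→e→Eg: bottleneck 2, flow now 24.
No augmenting path remains; maximum flow = 24.
In the residual graph, reachable from In: {In, b, c, d, f}.
Min-cut edges: In→e (3), b→Eg (13), c→e (2), d→Eg (6); capacity 3 + 13 + 2 + 6 = 24.
Cut capacity 27 exceeds the max flow 24, so it is not minimum.

No — its capacity is 27, but the minimum cut has capacity 24.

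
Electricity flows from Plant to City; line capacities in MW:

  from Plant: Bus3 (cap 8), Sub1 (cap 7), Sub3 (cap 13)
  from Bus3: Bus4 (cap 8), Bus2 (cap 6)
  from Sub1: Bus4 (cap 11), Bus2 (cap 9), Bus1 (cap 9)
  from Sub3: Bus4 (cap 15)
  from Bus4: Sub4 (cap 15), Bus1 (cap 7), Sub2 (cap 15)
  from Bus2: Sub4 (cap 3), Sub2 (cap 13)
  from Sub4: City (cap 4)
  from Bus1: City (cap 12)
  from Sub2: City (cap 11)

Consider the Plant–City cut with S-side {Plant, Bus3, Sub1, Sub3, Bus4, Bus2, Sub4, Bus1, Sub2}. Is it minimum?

Given cut capacity: 4 + 12 + 11 = 27.
Augment Plant→Sub1→Bus1→City: bottleneck 7, flow now 7.
Augment Plant→Bus3→Bus4→Sub4→City: bottleneck 4, flow now 11.
Augment Plant→Bus3→Bus4→Bus1→City: bottleneck 4, flow now 15.
Augment Plant→Sub3→Bus4→Bus1→City: bottleneck 1, flow now 16.
Augment Plant→Sub3→Bus4→Sub2→City: bottleneck 11, flow now 27.
No augmenting path remains; maximum flow = 27.
Cut capacity 27 equals the max flow, so it is a minimum cut.

Yes — it is a minimum cut (capacity 27).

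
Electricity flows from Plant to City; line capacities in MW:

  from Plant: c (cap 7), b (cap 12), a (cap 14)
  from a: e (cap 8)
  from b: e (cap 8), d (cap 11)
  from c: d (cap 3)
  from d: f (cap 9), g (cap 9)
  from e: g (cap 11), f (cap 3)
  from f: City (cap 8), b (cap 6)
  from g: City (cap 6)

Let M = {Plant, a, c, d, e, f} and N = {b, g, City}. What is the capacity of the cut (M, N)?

46

Edges leaving {Plant, a, c, d, e, f}: Plant→b (12), d→g (9), e→g (11), f→b (6), f→City (8).
Cut capacity = 12 + 9 + 11 + 6 + 8 = 46.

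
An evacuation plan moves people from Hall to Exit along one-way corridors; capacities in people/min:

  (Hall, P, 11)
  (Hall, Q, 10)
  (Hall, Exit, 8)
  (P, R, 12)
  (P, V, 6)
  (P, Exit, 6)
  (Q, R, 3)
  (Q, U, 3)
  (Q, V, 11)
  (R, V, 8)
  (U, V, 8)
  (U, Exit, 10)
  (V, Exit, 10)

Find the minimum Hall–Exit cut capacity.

27

Augment Hall→Exit: bottleneck 8, flow now 8.
Augment Hall→P→Exit: bottleneck 6, flow now 14.
Augment Hall→P→V→Exit: bottleneck 5, flow now 19.
Augment Hall→Q→U→Exit: bottleneck 3, flow now 22.
Augment Hall→Q→V→Exit: bottleneck 5, flow now 27.
No augmenting path remains; maximum flow = 27.
By max-flow min-cut, the minimum cut capacity equals the max flow.
In the residual graph, reachable from Hall: {Hall, P, Q, R, V}.
Min-cut edges: Hall→Exit (8), P→Exit (6), Q→U (3), V→Exit (10); capacity 8 + 6 + 3 + 10 = 27.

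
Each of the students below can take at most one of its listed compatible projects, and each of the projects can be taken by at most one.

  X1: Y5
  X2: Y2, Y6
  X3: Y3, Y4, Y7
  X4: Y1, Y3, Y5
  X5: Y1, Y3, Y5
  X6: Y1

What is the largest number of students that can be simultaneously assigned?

5

Unit-capacity flow: source→left, listed edges, right→sink; max matching = max flow.
Augmenting path X1→Y5 (+1); matched 1.
Augmenting path X2→Y2 (+1); matched 2.
Augmenting path X3→Y3 (+1); matched 3.
Augmenting path X4→Y1 (+1); matched 4.
Augmenting path X5→Y3→X3→Y4 (+1); matched 5.
No augmenting path remains; maximum matching = 5.
König certificate: {X2, X3, Y1, Y3, Y5} is a vertex cover of size 5 (every listed pair touches it), so no matching can be larger.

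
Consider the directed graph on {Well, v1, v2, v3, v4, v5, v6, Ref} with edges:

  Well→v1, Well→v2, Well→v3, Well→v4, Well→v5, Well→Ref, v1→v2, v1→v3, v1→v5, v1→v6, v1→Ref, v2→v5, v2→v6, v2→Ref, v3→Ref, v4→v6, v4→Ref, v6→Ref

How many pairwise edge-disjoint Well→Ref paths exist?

Assign every edge capacity 1; by Menger, the answer equals the max flow.
Path Well→Ref (+1); total 1.
Path Well→v1→Ref (+1); total 2.
Path Well→v2→Ref (+1); total 3.
Path Well→v3→Ref (+1); total 4.
Path Well→v4→Ref (+1); total 5.
No residual Well→Ref path; max flow = 5.
Certifying cut of size 5: {Well→Ref, Well→v1, Well→v2, Well→v3, Well→v4}.

5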